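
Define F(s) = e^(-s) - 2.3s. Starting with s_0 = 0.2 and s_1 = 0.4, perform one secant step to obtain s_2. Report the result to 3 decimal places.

F(0.2) = 0.35873, F(0.4) = -0.24968
s_2 = 0.40000 − (-0.24968)·(0.40000 − 0.20000) / (-0.24968 − 0.35873) = 0.40000 − (-0.04994)/(-0.60841) = 0.31792

0.318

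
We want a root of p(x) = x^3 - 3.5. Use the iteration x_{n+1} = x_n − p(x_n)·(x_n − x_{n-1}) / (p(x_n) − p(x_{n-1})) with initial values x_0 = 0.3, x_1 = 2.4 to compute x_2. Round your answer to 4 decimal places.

p(0.3) = -3.473000, p(2.4) = 10.324000
x_2 = 2.400000 − 10.324000·(2.400000 − 0.300000) / (10.324000 − (-3.473000)) = 2.400000 − (21.680400)/(13.797000) = 0.828615

0.8286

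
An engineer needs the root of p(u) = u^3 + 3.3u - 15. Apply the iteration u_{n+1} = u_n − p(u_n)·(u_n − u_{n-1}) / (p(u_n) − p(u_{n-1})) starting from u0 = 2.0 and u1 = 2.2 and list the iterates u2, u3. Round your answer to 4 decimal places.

p(2.0) = -0.400000, p(2.2) = 2.908000
u2 = 2.200000 − 2.908000·(2.200000 − 2.000000) / (2.908000 − (-0.400000)) = 2.200000 − (0.581600)/(3.308000) = 2.024184
p(2.024184) = -0.026465
u3 = 2.024184 − (-0.026465)·(2.024184 − 2.200000) / (-0.026465 − 2.908000) = 2.024184 − (0.004653)/(-2.934465) = 2.025769

2.0242, 2.0258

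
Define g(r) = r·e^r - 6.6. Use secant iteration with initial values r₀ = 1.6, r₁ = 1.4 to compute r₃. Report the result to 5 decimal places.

g(1.6) = 1.3248519, g(1.4) = -0.9227200
r₂ = 1.4000000 − (-0.9227200)·(1.4000000 − 1.6000000) / (-0.9227200 − 1.3248519) = 1.4000000 − (0.1845440)/(-2.2475719) = 1.4821082
g(1.4821082) = -0.0754390
r₃ = 1.4821082 − (-0.0754390)·(1.4821082 − 1.4000000) / (-0.0754390 − (-0.9227200)) = 1.4821082 − (-0.0061942)/(0.8472811) = 1.4894188

1.48942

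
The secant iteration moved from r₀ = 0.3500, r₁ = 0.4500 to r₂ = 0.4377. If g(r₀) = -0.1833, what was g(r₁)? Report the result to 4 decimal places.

0.0257

The secant line through (0.3500, -0.1833) and (0.4500, g(r₁)) crosses zero at r₂ = 0.4377.
So (0.3500, -0.1833), (0.4500, g(r₁)), (0.4377, 0) are collinear:
g(r₁) = -0.1833 · (0.4500 − 0.4377) / (0.3500 − 0.4377) = -0.1833 · (0.012300)/(-0.087700) = 0.025708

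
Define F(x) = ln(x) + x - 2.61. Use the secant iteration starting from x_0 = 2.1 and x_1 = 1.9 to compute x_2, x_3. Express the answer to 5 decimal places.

F(2.1) = 0.2319373, F(1.9) = -0.0681461
x_2 = 1.9000000 − (-0.0681461)·(1.9000000 − 2.1000000) / (-0.0681461 − 0.2319373) = 1.9000000 − (0.0136292)/(-0.3000835) = 1.9454181
F(1.9454181) = 0.0008950
x_3 = 1.9454181 − 0.0008950·(1.9454181 − 1.9000000) / (0.0008950 − (-0.0681461)) = 1.9454181 − (0.0000407)/(0.0690411) = 1.9448293

1.94542, 1.94483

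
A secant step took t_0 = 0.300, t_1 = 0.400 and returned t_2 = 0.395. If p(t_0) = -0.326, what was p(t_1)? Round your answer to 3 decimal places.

0.017

The secant line through (0.300, -0.326) and (0.400, p(t_1)) crosses zero at t_2 = 0.395.
So (0.300, -0.326), (0.400, p(t_1)), (0.395, 0) are collinear:
p(t_1) = -0.326 · (0.400 − 0.395) / (0.300 − 0.395) = -0.326 · (0.00500)/(-0.09500) = 0.01716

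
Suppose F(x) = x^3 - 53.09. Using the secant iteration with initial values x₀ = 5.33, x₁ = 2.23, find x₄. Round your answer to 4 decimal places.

3.6953

F(5.33) = 98.329437, F(2.23) = -42.000433
x₂ = 2.230000 − (-42.000433)·(2.230000 − 5.330000) / (-42.000433 − 98.329437) = 2.230000 − (130.201342)/(-140.329870) = 3.157823
F(3.157823) = -21.600662
x₃ = 3.157823 − (-21.600662)·(3.157823 − 2.230000) / (-21.600662 − (-42.000433)) = 3.157823 − (-20.041600)/(20.399771) = 4.140266
F(4.140266) = 17.881615
x₄ = 4.140266 − 17.881615·(4.140266 − 3.157823) / (17.881615 − (-21.600662)) = 4.140266 − (17.567657)/(39.482277) = 3.695315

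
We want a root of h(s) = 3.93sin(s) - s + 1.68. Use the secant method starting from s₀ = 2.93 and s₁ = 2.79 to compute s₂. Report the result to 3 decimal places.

2.841

h(2.93) = -0.42463, h(2.79) = 0.24347
s₂ = 2.79000 − 0.24347·(2.79000 − 2.93000) / (0.24347 − (-0.42463)) = 2.79000 − (-0.03409)/(0.66810) = 2.84102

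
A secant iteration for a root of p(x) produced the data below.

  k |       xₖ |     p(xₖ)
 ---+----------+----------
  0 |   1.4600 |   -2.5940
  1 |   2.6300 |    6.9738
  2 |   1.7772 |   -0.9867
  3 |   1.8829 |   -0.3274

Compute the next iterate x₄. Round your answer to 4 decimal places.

1.9354

x₄ = 1.8829 − (-0.3274)·(1.8829 − 1.7772) / (-0.3274 − (-0.9867))
   = 1.8829 − (-0.034606)/(0.659300) = 1.935389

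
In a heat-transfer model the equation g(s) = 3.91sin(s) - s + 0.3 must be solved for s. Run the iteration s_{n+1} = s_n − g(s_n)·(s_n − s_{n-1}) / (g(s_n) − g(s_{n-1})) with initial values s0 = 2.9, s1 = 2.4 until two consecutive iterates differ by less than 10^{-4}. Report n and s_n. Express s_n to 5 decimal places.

g(2.9) = -1.6645351, g(2.4) = 0.5410610
s2 = 2.4000000 − 0.5410610·(-0.5000000)/(2.2055962) = 2.5226564;  |Δ| = 0.1226564
g(2.5226564) = 0.0458046
s3 = 2.5226564 − 0.0458046·(0.1226564)/(-0.4952564) = 2.5340005;  |Δ| = 0.0113441
g(2.5340005) = -0.0018119
s4 = 2.5340005 − (-0.0018119)·(0.0113441)/(-0.0476165) = 2.5335688;  |Δ| = 0.0004317
g(2.5335688) = 0.0000053
s5 = 2.5335688 − 0.0000053·(-0.0004317)/(0.0018172) = 2.5335701;  |Δ| = 0.0000013
|s5 − s4| = 0.0000013 < 10^{-4}

n = 5, s_n = 2.53357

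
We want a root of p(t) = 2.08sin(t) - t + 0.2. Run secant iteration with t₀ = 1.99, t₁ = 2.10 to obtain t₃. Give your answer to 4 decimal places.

2.0478

p(1.99) = 0.109900, p(2.10) = -0.104525
t₂ = 2.100000 − (-0.104525)·(2.100000 − 1.990000) / (-0.104525 − 0.109900) = 2.100000 − (-0.011498)/(-0.214424) = 2.046379
p(2.046379) = 0.002796
t₃ = 2.046379 − 0.002796·(2.046379 − 2.100000) / (0.002796 − (-0.104525)) = 2.046379 − (-0.000150)/(0.107320) = 2.047776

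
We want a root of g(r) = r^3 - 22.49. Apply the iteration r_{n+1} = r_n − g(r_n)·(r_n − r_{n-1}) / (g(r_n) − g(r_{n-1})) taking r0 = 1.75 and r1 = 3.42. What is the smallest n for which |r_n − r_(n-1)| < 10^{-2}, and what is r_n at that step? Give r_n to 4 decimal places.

g(1.75) = -17.130625, g(3.42) = 17.511688
r2 = 3.420000 − 17.511688·(1.670000)/(34.642313) = 2.575815;  |Δ| = 0.844185
g(2.575815) = -5.399922
r3 = 2.575815 − (-5.399922)·(-0.844185)/(-22.911610) = 2.774777;  |Δ| = 0.198962
g(2.774777) = -1.125922
r4 = 2.774777 − (-1.125922)·(0.198962)/(4.274000) = 2.827190;  |Δ| = 0.052414
g(2.827190) = 0.107746
r5 = 2.827190 − 0.107746·(0.052414)/(1.233668) = 2.822613;  |Δ| = 0.004578
|r5 − r4| = 0.004578 < 10^{-2}

n = 5, r_n = 2.8226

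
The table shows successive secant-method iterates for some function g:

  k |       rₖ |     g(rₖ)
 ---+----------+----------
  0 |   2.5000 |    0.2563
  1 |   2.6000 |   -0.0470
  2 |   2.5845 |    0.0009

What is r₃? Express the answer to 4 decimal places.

r₃ = 2.5845 − 0.0009·(2.5845 − 2.6000) / (0.0009 − (-0.0470))
   = 2.5845 − (-0.000014)/(0.047900) = 2.584791

2.5848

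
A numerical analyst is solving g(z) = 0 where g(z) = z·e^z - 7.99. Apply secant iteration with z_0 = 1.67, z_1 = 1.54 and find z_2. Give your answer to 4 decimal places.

g(1.67) = 0.881320, g(1.54) = -0.806531
z_2 = 1.540000 − (-0.806531)·(1.540000 − 1.670000) / (-0.806531 − 0.881320) = 1.540000 − (0.104849)/(-1.687851) = 1.602120

1.6021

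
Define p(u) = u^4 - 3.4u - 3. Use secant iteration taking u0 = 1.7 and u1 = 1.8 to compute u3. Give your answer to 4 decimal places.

p(1.7) = -0.427900, p(1.8) = 1.377600
u2 = 1.800000 − 1.377600·(1.800000 − 1.700000) / (1.377600 − (-0.427900)) = 1.800000 − (0.137760)/(1.805500) = 1.723700
p(1.723700) = -0.032900
u3 = 1.723700 − (-0.032900)·(1.723700 − 1.800000) / (-0.032900 − 1.377600) = 1.723700 − (0.002510)/(-1.410500) = 1.725480

1.7255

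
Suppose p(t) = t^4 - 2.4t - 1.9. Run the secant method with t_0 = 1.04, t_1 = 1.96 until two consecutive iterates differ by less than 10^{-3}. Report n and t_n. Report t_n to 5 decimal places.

p(1.04) = -3.2261414, p(1.96) = 8.1538906
t_2 = 1.9600000 − 8.1538906·(0.9200000)/(11.3800320) = 1.3008121;  |Δ| = 0.6591879
p(1.3008121) = -2.1587056
t_3 = 1.3008121 − (-2.1587056)·(-0.6591879)/(-10.3125961) = 1.4387980;  |Δ| = 0.1379859
p(1.4387980) = -1.0676371
t_4 = 1.4387980 − (-1.0676371)·(0.1379859)/(1.0910685) = 1.5738205;  |Δ| = 0.1350225
p(1.5738205) = 0.4579189
t_5 = 1.5738205 − 0.4579189·(0.1350225)/(1.5255560) = 1.5332914;  |Δ| = 0.0405291
p(1.5332914) = -0.0527801
t_6 = 1.5332914 − (-0.0527801)·(-0.0405291)/(-0.5106990) = 1.5374801;  |Δ| = 0.0041886
p(1.5374801) = -0.0021892
t_7 = 1.5374801 − (-0.0021892)·(0.0041886)/(0.0505909) = 1.5376613;  |Δ| = 0.0001813
|t_7 − t_6| = 0.0001813 < 10^{-3}

n = 7, t_n = 1.53766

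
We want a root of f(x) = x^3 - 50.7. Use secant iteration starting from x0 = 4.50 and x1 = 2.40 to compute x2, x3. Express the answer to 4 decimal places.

f(4.50) = 40.425000, f(2.40) = -36.876000
x2 = 2.400000 − (-36.876000)·(2.400000 − 4.500000) / (-36.876000 − 40.425000) = 2.400000 − (77.439600)/(-77.301000) = 3.401793
f(3.401793) = -11.333786
x3 = 3.401793 − (-11.333786)·(3.401793 − 2.400000) / (-11.333786 − (-36.876000)) = 3.401793 − (-11.354108)/(25.542214) = 3.846316

3.4018, 3.8463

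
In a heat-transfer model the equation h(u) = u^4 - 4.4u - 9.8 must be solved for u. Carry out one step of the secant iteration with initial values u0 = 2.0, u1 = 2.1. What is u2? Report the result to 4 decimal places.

h(2.0) = -2.600000, h(2.1) = 0.408100
u2 = 2.100000 − 0.408100·(2.100000 − 2.000000) / (0.408100 − (-2.600000)) = 2.100000 − (0.040810)/(3.008100) = 2.086433

2.0864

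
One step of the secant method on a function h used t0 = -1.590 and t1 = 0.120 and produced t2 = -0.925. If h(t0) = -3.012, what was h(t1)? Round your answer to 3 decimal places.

The secant line through (-1.590, -3.012) and (0.120, h(t1)) crosses zero at t2 = -0.925.
So (-1.590, -3.012), (0.120, h(t1)), (-0.925, 0) are collinear:
h(t1) = -3.012 · (0.120 − (-0.925)) / (-1.590 − (-0.925)) = -3.012 · (1.04500)/(-0.66500) = 4.73314

4.733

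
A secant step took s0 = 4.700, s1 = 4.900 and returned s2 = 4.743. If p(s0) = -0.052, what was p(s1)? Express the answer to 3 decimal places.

0.190

The secant line through (4.700, -0.052) and (4.900, p(s1)) crosses zero at s2 = 4.743.
So (4.700, -0.052), (4.900, p(s1)), (4.743, 0) are collinear:
p(s1) = -0.052 · (4.900 − 4.743) / (4.700 − 4.743) = -0.052 · (0.15700)/(-0.04300) = 0.18986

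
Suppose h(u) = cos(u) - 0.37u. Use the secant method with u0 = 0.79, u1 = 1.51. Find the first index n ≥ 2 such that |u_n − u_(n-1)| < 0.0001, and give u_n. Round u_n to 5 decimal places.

n = 5, u_n = 1.13671

h(0.79) = 0.4115453, h(1.51) = -0.4979411
u2 = 1.5100000 − (-0.4979411)·(0.7200000)/(-0.9094864) = 1.1158021;  |Δ| = 0.3941979
h(1.1158021) = 0.0266103
u3 = 1.1158021 − 0.0266103·(-0.3941979)/(0.5245514) = 1.1357997;  |Δ| = 0.0199975
h(1.1357997) = 0.0011615
u4 = 1.1357997 − 0.0011615·(0.0199975)/(-0.0254488) = 1.1367124;  |Δ| = 0.0009127
h(1.1367124) = -0.0000041
u5 = 1.1367124 − (-0.0000041)·(0.0009127)/(-0.0011656) = 1.1367092;  |Δ| = 0.0000032
|u5 − u4| = 0.0000032 < 0.0001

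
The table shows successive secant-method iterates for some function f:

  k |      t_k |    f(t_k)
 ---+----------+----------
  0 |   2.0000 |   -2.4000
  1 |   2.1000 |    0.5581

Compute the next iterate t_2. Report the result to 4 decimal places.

2.0811

t_2 = 2.1000 − 0.5581·(2.1000 − 2.0000) / (0.5581 − (-2.4000))
   = 2.1000 − (0.055810)/(2.958100) = 2.081133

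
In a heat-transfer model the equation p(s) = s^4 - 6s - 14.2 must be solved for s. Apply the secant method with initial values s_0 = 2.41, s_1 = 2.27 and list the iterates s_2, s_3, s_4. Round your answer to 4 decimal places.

p(2.41) = 5.074026, p(2.27) = -1.267622
s_2 = 2.270000 − (-1.267622)·(2.270000 − 2.410000) / (-1.267622 − 5.074026) = 2.270000 − (0.177467)/(-6.341647) = 2.297984
p(2.297984) = -0.101774
s_3 = 2.297984 − (-0.101774)·(2.297984 − 2.270000) / (-0.101774 − (-1.267622)) = 2.297984 − (-0.002848)/(1.165848) = 2.300427
p(2.300427) = 0.002338
s_4 = 2.300427 − 0.002338·(2.300427 − 2.297984) / (0.002338 − (-0.101774)) = 2.300427 − (0.000006)/(0.104112) = 2.300372

2.2980, 2.3004, 2.3004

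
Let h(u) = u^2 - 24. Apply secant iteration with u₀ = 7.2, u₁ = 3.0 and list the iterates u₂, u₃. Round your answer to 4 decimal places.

4.4706, 5.0079

h(7.2) = 27.840000, h(3.0) = -15.000000
u₂ = 3.000000 − (-15.000000)·(3.000000 − 7.200000) / (-15.000000 − 27.840000) = 3.000000 − (63.000000)/(-42.840000) = 4.470588
h(4.470588) = -4.013841
u₃ = 4.470588 − (-4.013841)·(4.470588 − 3.000000) / (-4.013841 − (-15.000000)) = 4.470588 − (-5.902707)/(10.986159) = 5.007874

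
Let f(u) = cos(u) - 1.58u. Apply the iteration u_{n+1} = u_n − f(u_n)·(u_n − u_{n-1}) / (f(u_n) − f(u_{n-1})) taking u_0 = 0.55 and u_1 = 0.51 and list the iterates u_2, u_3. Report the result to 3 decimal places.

f(0.55) = -0.01648, f(0.51) = 0.06694
u_2 = 0.51000 − 0.06694·(0.51000 − 0.55000) / (0.06694 − (-0.01648)) = 0.51000 − (-0.00268)/(0.08342) = 0.54210
f(0.54210) = 0.00011
u_3 = 0.54210 − 0.00011·(0.54210 − 0.51000) / (0.00011 − 0.06694) = 0.54210 − (0.00000)/(-0.06684) = 0.54215

0.542, 0.542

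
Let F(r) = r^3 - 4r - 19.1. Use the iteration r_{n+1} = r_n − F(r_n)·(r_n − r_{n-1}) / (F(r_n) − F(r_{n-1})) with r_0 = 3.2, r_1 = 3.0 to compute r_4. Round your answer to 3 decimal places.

F(3.2) = 0.86800, F(3.0) = -4.10000
r_2 = 3.00000 − (-4.10000)·(3.00000 − 3.20000) / (-4.10000 − 0.86800) = 3.00000 − (0.82000)/(-4.96800) = 3.16506
F(3.16506) = -0.05401
r_3 = 3.16506 − (-0.05401)·(3.16506 − 3.00000) / (-0.05401 − (-4.10000)) = 3.16506 − (-0.00892)/(4.04599) = 3.16726
F(3.16726) = 0.00344
r_4 = 3.16726 − 0.00344·(3.16726 − 3.16506) / (0.00344 − (-0.05401)) = 3.16726 − (0.00001)/(0.05745) = 3.16713

3.167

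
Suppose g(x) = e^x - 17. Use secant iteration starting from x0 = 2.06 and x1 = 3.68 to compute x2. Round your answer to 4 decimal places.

2.5263

g(2.06) = -9.154030, g(3.68) = 22.646394
x2 = 3.680000 − 22.646394·(3.680000 − 2.060000) / (22.646394 − (-9.154030)) = 3.680000 − (36.687158)/(31.800424) = 2.526331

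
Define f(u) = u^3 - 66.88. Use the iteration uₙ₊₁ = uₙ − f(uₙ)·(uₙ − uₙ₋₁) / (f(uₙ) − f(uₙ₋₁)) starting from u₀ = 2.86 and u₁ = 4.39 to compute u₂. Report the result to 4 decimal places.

f(2.86) = -43.486344, f(4.39) = 17.724519
u₂ = 4.390000 − 17.724519·(4.390000 − 2.860000) / (17.724519 − (-43.486344)) = 4.390000 − (27.118514)/(61.210863) = 3.946966

3.9470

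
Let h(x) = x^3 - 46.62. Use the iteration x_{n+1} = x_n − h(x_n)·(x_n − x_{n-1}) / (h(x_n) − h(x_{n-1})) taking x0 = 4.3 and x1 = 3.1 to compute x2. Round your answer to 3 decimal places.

h(4.3) = 32.88700, h(3.1) = -16.82900
x2 = 3.10000 − (-16.82900)·(3.10000 − 4.30000) / (-16.82900 − 32.88700) = 3.10000 − (20.19480)/(-49.71600) = 3.50620

3.506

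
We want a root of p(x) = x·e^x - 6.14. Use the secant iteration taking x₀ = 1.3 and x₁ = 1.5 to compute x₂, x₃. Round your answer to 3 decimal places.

p(1.3) = -1.36991, p(1.5) = 0.58253
x₂ = 1.50000 − 0.58253·(1.50000 − 1.30000) / (0.58253 − (-1.36991)) = 1.50000 − (0.11651)/(1.95245) = 1.44033
p(1.44033) = -0.05882
x₃ = 1.44033 − (-0.05882)·(1.44033 − 1.50000) / (-0.05882 − 0.58253) = 1.44033 − (0.00351)/(-0.64135) = 1.44580

1.440, 1.446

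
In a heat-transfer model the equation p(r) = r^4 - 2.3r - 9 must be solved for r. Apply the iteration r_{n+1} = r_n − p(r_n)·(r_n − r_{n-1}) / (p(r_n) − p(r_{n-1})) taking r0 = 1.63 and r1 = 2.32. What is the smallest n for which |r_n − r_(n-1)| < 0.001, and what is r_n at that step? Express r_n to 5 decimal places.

p(1.63) = -5.6898824, p(2.32) = 14.6342298
r2 = 2.3200000 − 14.6342298·(0.6900000)/(20.3241121) = 1.8231705;  |Δ| = 0.4968295
p(1.8231705) = -2.1446441
r3 = 1.8231705 − (-2.1446441)·(-0.4968295)/(-16.7788739) = 1.8866743;  |Δ| = 0.0635038
p(1.8866743) = -0.6690262
r4 = 1.8866743 − (-0.6690262)·(0.0635038)/(1.4756179) = 1.9154661;  |Δ| = 0.0287918
p(1.9154661) = 0.0560658
r5 = 1.9154661 − 0.0560658·(0.0287918)/(0.7250920) = 1.9132399;  |Δ| = 0.0022262
p(1.9132399) = -0.0012879
r6 = 1.9132399 − (-0.0012879)·(-0.0022262)/(-0.0573537) = 1.9132899;  |Δ| = 0.0000500
|r6 − r5| = 0.0000500 < 0.001

n = 6, r_n = 1.91329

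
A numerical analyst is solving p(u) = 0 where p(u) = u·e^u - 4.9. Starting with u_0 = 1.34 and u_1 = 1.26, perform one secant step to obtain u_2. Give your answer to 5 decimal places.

p(1.34) = 0.2175183, p(1.26) = -0.4579689
u_2 = 1.2600000 − (-0.4579689)·(1.2600000 − 1.3400000) / (-0.4579689 − 0.2175183) = 1.2600000 − (0.0366375)/(-0.6754872) = 1.3142386

1.31424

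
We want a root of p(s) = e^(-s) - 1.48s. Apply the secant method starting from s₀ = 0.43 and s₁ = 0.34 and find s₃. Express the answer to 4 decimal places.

p(0.43) = 0.014109, p(0.34) = 0.208570
s₂ = 0.340000 − 0.208570·(0.340000 − 0.430000) / (0.208570 − 0.014109) = 0.340000 − (-0.018771)/(0.194461) = 0.436530
p(0.436530) = 0.000211
s₃ = 0.436530 − 0.000211·(0.436530 − 0.340000) / (0.000211 − 0.208570) = 0.436530 − (0.000020)/(-0.208359) = 0.436628

0.4366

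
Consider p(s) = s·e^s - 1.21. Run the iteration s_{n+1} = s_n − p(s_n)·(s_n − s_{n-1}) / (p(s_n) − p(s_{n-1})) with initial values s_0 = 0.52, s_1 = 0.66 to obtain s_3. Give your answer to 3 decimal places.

0.639

p(0.52) = -0.33535, p(0.66) = 0.06696
s_2 = 0.66000 − 0.06696·(0.66000 − 0.52000) / (0.06696 − (-0.33535)) = 0.66000 − (0.00937)/(0.40231) = 0.63670
p(0.63670) = -0.00650
s_3 = 0.63670 − (-0.00650)·(0.63670 − 0.66000) / (-0.00650 − 0.06696) = 0.63670 − (0.00015)/(-0.07346) = 0.63876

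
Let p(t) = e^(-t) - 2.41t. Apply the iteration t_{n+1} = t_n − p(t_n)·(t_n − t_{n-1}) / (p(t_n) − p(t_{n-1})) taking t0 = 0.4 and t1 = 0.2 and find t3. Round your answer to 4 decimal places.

p(0.4) = -0.293680, p(0.2) = 0.336731
t2 = 0.200000 − 0.336731·(0.200000 − 0.400000) / (0.336731 − (-0.293680)) = 0.200000 − (-0.067346)/(0.630411) = 0.306829
p(0.306829) = -0.003682
t3 = 0.306829 − (-0.003682)·(0.306829 − 0.200000) / (-0.003682 − 0.336731) = 0.306829 − (-0.000393)/(-0.340412) = 0.305674

0.3057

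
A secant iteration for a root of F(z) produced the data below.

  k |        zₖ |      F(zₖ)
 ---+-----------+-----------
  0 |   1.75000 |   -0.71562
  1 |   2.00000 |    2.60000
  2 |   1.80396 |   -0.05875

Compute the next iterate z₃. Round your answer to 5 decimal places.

1.80829

z₃ = 1.80396 − (-0.05875)·(1.80396 − 2.00000) / (-0.05875 − 2.60000)
   = 1.80396 − (0.0115173)/(-2.6587500) = 1.8082919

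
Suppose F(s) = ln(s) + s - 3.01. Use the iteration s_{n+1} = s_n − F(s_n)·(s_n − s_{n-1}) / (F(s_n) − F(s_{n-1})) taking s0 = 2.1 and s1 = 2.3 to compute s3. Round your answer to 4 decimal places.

F(2.1) = -0.168063, F(2.3) = 0.122909
s2 = 2.300000 − 0.122909·(2.300000 − 2.100000) / (0.122909 − (-0.168063)) = 2.300000 − (0.024582)/(0.290972) = 2.215518
F(2.215518) = 0.001005
s3 = 2.215518 − 0.001005·(2.215518 − 2.300000) / (0.001005 − 0.122909) = 2.215518 − (-0.000085)/(-0.121905) = 2.214822

2.2148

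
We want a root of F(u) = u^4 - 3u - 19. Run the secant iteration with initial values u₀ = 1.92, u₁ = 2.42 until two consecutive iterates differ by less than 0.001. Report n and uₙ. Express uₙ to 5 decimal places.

n = 5, uₙ = 2.25284

F(1.92) = -11.1704550, F(2.42) = 8.0374210
u₂ = 2.4200000 − 8.0374210·(0.5000000)/(19.2078760) = 2.2107780;  |Δ| = 0.2092220
F(2.2107780) = -1.7442935
u₃ = 2.2107780 − (-1.7442935)·(-0.2092220)/(-9.7817144) = 2.2480868;  |Δ| = 0.0373089
F(2.2480868) = -0.2024113
u₄ = 2.2480868 − (-0.2024113)·(0.0373089)/(1.5418822) = 2.2529846;  |Δ| = 0.0048977
F(2.2529846) = 0.0062084
u₅ = 2.2529846 − 0.0062084·(0.0048977)/(0.2086197) = 2.2528388;  |Δ| = 0.0001458
|u₅ − u₄| = 0.0001458 < 0.001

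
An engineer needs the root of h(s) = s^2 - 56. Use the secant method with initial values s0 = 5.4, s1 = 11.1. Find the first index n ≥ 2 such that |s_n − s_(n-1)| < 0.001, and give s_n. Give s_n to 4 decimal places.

h(5.4) = -26.840000, h(11.1) = 67.210000
s2 = 11.100000 − 67.210000·(5.700000)/(94.050000) = 7.026667;  |Δ| = 4.073333
h(7.026667) = -6.625956
s3 = 7.026667 − (-6.625956)·(-4.073333)/(-73.835956) = 7.392203;  |Δ| = 0.365536
h(7.392203) = -1.355335
s4 = 7.392203 − (-1.355335)·(0.365536)/(5.270621) = 7.486200;  |Δ| = 0.093997
h(7.486200) = 0.043195
s5 = 7.486200 − 0.043195·(0.093997)/(1.398529) = 7.483297;  |Δ| = 0.002903
h(7.483297) = -0.000264
s6 = 7.483297 − (-0.000264)·(-0.002903)/(-0.043459) = 7.483315;  |Δ| = 0.000018
|s6 − s5| = 0.000018 < 0.001

n = 6, s_n = 7.4833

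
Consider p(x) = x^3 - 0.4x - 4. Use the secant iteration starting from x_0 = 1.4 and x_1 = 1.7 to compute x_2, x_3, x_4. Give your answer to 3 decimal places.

p(1.4) = -1.81600, p(1.7) = 0.23300
x_2 = 1.70000 − 0.23300·(1.70000 − 1.40000) / (0.23300 − (-1.81600)) = 1.70000 − (0.06990)/(2.04900) = 1.66589
p(1.66589) = -0.04323
x_3 = 1.66589 − (-0.04323)·(1.66589 − 1.70000) / (-0.04323 − 0.23300) = 1.66589 − (0.00147)/(-0.27623) = 1.67122
p(1.67122) = -0.00077
x_4 = 1.67122 − (-0.00077)·(1.67122 − 1.66589) / (-0.00077 − (-0.04323)) = 1.67122 − (0.00000)/(0.04246) = 1.67132

1.666, 1.671, 1.671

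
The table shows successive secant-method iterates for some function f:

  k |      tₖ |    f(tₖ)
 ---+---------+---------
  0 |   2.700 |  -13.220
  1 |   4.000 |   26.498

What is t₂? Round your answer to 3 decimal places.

3.133

t₂ = 4.000 − 26.498·(4.000 − 2.700) / (26.498 − (-13.220))
   = 4.000 − (34.44740)/(39.71800) = 3.13270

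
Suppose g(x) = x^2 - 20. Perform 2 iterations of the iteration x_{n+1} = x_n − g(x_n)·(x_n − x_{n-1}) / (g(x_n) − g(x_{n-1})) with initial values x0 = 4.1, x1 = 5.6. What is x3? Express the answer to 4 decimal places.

4.4673

g(4.1) = -3.190000, g(5.6) = 11.360000
x2 = 5.600000 − 11.360000·(5.600000 − 4.100000) / (11.360000 − (-3.190000)) = 5.600000 − (17.040000)/(14.550000) = 4.428866
g(4.428866) = -0.385146
x3 = 4.428866 − (-0.385146)·(4.428866 − 5.600000) / (-0.385146 − 11.360000) = 4.428866 − (0.451058)/(-11.745146) = 4.467270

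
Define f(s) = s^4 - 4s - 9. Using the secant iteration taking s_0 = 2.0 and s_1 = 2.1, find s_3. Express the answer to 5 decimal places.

2.03457

f(2.0) = -1.0000000, f(2.1) = 2.0481000
s_2 = 2.1000000 − 2.0481000·(2.1000000 − 2.0000000) / (2.0481000 − (-1.0000000)) = 2.1000000 − (0.2048100)/(3.0481000) = 2.0328073
f(2.0328073) = -0.0552796
s_3 = 2.0328073 − (-0.0552796)·(2.0328073 − 2.1000000) / (-0.0552796 − 2.0481000) = 2.0328073 − (0.0037144)/(-2.1033796) = 2.0345732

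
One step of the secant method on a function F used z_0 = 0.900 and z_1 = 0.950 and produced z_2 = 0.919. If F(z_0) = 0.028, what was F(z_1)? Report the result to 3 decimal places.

The secant line through (0.900, 0.028) and (0.950, F(z_1)) crosses zero at z_2 = 0.919.
So (0.900, 0.028), (0.950, F(z_1)), (0.919, 0) are collinear:
F(z_1) = 0.028 · (0.950 − 0.919) / (0.900 − 0.919) = 0.028 · (0.03100)/(-0.01900) = -0.04568

-0.046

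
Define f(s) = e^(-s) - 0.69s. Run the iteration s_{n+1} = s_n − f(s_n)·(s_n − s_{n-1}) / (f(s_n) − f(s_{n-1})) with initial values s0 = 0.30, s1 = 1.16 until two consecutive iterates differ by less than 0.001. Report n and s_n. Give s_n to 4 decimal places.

f(0.30) = 0.533818, f(1.16) = -0.486914
s2 = 1.160000 − (-0.486914)·(0.860000)/(-1.020732) = 0.749759;  |Δ| = 0.410241
f(0.749759) = -0.044854
s3 = 0.749759 − (-0.044854)·(-0.410241)/(0.442060) = 0.708134;  |Δ| = 0.041625
f(0.708134) = 0.003950
s4 = 0.708134 − 0.003950·(-0.041625)/(0.048803) = 0.711503;  |Δ| = 0.003369
f(0.711503) = -0.000031
s5 = 0.711503 − (-0.000031)·(0.003369)/(-0.003981) = 0.711477;  |Δ| = 0.000026
|s5 − s4| = 0.000026 < 0.001

n = 5, s_n = 0.7115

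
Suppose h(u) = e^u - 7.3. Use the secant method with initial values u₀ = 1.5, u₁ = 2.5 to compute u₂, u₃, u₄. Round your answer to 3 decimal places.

h(1.5) = -2.81831, h(2.5) = 4.88249
u₂ = 2.50000 − 4.88249·(2.50000 − 1.50000) / (4.88249 − (-2.81831)) = 2.50000 − (4.88249)/(7.70080) = 1.86598
h(1.86598) = -0.83776
u₃ = 1.86598 − (-0.83776)·(1.86598 − 2.50000) / (-0.83776 − 4.88249) = 1.86598 − (0.53116)/(-5.72025) = 1.95883
h(1.95883) = -0.20896
u₄ = 1.95883 − (-0.20896)·(1.95883 − 1.86598) / (-0.20896 − (-0.83776)) = 1.95883 − (-0.01940)/(0.62880) = 1.98969

1.866, 1.959, 1.990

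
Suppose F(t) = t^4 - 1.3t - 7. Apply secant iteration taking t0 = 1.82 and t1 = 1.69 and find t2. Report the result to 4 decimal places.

F(1.82) = 1.605994, F(1.69) = -1.039693
t2 = 1.690000 − (-1.039693)·(1.690000 − 1.820000) / (-1.039693 − 1.605994) = 1.690000 − (0.135160)/(-2.645687) = 1.741087

1.7411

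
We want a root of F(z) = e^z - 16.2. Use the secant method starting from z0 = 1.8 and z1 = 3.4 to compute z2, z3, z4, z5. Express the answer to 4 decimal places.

F(1.8) = -10.150353, F(3.4) = 13.764100
z2 = 3.400000 − 13.764100·(3.400000 − 1.800000) / (13.764100 − (-10.150353)) = 3.400000 − (22.022560)/(23.914453) = 2.479111
F(2.479111) = -4.269349
z3 = 2.479111 − (-4.269349)·(2.479111 − 3.400000) / (-4.269349 − 13.764100) = 2.479111 − (3.931597)/(-18.033449) = 2.697128
F(2.697128) = -1.362945
z4 = 2.697128 − (-1.362945)·(2.697128 − 2.479111) / (-1.362945 − (-4.269349)) = 2.697128 − (-0.297145)/(2.906403) = 2.799366
F(2.799366) = 0.234221
z5 = 2.799366 − 0.234221·(2.799366 − 2.697128) / (0.234221 − (-1.362945)) = 2.799366 − (0.023946)/(1.597167) = 2.784373

2.4791, 2.6971, 2.7994, 2.7844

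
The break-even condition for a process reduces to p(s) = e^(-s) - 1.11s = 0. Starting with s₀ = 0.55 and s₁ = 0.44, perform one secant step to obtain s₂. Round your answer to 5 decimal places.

0.53049

p(0.55) = -0.0335502, p(0.44) = 0.1556364
s₂ = 0.4400000 − 0.1556364·(0.4400000 − 0.5500000) / (0.1556364 − (-0.0335502)) = 0.4400000 − (-0.0171200)/(0.1891866) = 0.5304927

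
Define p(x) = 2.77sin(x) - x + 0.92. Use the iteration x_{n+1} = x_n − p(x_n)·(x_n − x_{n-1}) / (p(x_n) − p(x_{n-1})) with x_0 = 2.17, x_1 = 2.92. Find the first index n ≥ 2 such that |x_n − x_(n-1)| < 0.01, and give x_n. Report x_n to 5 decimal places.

n = 4, x_n = 2.52403

p(2.17) = 1.0374244, p(2.92) = -1.3911994
x_2 = 2.9200000 − (-1.3911994)·(0.7500000)/(-2.4286238) = 2.4903742;  |Δ| = 0.4296258
p(2.4903742) = 0.1086779
x_3 = 2.4903742 − 0.1086779·(-0.4296258)/(1.4998773) = 2.5215039;  |Δ| = 0.0311298
p(2.5215039) = 0.0081635
x_4 = 2.5215039 − 0.0081635·(0.0311298)/(-0.1005144) = 2.5240322;  |Δ| = 0.0025283
|x_4 − x_3| = 0.0025283 < 0.01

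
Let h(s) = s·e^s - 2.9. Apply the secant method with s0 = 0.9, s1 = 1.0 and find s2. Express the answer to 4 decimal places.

h(0.9) = -0.686357, h(1.0) = -0.181718
s2 = 1.000000 − (-0.181718)·(1.000000 − 0.900000) / (-0.181718 − (-0.686357)) = 1.000000 − (-0.018172)/(0.504639) = 1.036010

1.0360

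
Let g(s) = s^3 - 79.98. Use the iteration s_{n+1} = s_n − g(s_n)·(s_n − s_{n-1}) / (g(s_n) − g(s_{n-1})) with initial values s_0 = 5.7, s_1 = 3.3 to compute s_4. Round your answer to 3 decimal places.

4.302

g(5.7) = 105.21300, g(3.3) = -44.04300
s_2 = 3.30000 − (-44.04300)·(3.30000 − 5.70000) / (-44.04300 − 105.21300) = 3.30000 − (105.70320)/(-149.25600) = 4.00820
g(4.00820) = -15.58556
s_3 = 4.00820 − (-15.58556)·(4.00820 − 3.30000) / (-15.58556 − (-44.04300)) = 4.00820 − (-11.03770)/(28.45744) = 4.39607
g(4.39607) = 4.97582
s_4 = 4.39607 − 4.97582·(4.39607 − 4.00820) / (4.97582 − (-15.58556)) = 4.39607 − (1.92996)/(20.56138) = 4.30220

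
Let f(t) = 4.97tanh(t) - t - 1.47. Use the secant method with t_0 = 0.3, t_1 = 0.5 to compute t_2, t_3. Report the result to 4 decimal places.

f(0.3) = -0.322176, f(0.5) = 0.326722
t_2 = 0.500000 − 0.326722·(0.500000 − 0.300000) / (0.326722 − (-0.322176)) = 0.500000 − (0.065344)/(0.648899) = 0.399299
f(0.399299) = 0.016067
t_3 = 0.399299 − 0.016067·(0.399299 − 0.500000) / (0.016067 − 0.326722) = 0.399299 − (-0.001618)/(-0.310655) = 0.394091

0.3993, 0.3941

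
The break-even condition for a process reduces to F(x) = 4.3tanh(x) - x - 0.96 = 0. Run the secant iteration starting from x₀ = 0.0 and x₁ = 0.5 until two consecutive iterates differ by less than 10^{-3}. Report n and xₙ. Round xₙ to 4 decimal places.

n = 5, xₙ = 0.3025

F(0.0) = -0.960000, F(0.5) = 0.527104
x₂ = 0.500000 − 0.527104·(0.500000)/(1.487104) = 0.322775;  |Δ| = 0.177225
F(0.322775) = 0.058885
x₃ = 0.322775 − 0.058885·(-0.177225)/(-0.468219) = 0.300487;  |Δ| = 0.022289
F(0.300487) = -0.005928
x₄ = 0.300487 − (-0.005928)·(-0.022289)/(-0.064813) = 0.302525;  |Δ| = 0.002039
F(0.302525) = 0.000048
x₅ = 0.302525 − 0.000048·(0.002039)/(0.005976) = 0.302509;  |Δ| = 0.000016
|x₅ − x₄| = 0.000016 < 10^{-3}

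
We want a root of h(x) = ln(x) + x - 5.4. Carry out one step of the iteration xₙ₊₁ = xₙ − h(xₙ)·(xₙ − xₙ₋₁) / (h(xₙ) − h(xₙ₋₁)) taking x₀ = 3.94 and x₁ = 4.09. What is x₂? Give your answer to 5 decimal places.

h(3.94) = -0.0888193, h(4.09) = 0.0985450
x₂ = 4.0900000 − 0.0985450·(4.0900000 − 3.9400000) / (0.0985450 − (-0.0888193)) = 4.0900000 − (0.0147817)/(0.1873642) = 4.0111069

4.01111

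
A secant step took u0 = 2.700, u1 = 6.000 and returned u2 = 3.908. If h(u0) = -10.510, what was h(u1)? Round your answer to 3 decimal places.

The secant line through (2.700, -10.510) and (6.000, h(u1)) crosses zero at u2 = 3.908.
So (2.700, -10.510), (6.000, h(u1)), (3.908, 0) are collinear:
h(u1) = -10.510 · (6.000 − 3.908) / (2.700 − 3.908) = -10.510 · (2.09200)/(-1.20800) = 18.20109

18.201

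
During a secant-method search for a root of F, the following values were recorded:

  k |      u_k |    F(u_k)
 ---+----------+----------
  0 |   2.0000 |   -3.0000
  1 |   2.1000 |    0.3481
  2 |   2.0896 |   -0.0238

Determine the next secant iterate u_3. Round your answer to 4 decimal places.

u_3 = 2.0896 − (-0.0238)·(2.0896 − 2.1000) / (-0.0238 − 0.3481)
   = 2.0896 − (0.000248)/(-0.371900) = 2.090266

2.0903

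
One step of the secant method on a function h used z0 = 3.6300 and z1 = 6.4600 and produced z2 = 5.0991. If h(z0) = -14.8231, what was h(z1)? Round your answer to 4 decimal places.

The secant line through (3.6300, -14.8231) and (6.4600, h(z1)) crosses zero at z2 = 5.0991.
So (3.6300, -14.8231), (6.4600, h(z1)), (5.0991, 0) are collinear:
h(z1) = -14.8231 · (6.4600 − 5.0991) / (3.6300 − 5.0991) = -14.8231 · (1.360900)/(-1.469100) = 13.731371

13.7314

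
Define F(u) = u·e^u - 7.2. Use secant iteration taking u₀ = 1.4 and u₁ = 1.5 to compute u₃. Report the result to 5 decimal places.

1.54127

F(1.4) = -1.5227200, F(1.5) = -0.4774664
u₂ = 1.5000000 − (-0.4774664)·(1.5000000 − 1.4000000) / (-0.4774664 − (-1.5227200)) = 1.5000000 − (-0.0477466)/(1.0452537) = 1.5456795
F(1.5456795) = 0.0510268
u₃ = 1.5456795 − 0.0510268·(1.5456795 − 1.5000000) / (0.0510268 − (-0.4774664)) = 1.5456795 − (0.0023309)/(0.5284932) = 1.5412691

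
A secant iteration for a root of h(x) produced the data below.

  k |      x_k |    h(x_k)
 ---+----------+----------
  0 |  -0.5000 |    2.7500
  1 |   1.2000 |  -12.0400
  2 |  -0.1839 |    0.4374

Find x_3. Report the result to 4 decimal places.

x_3 = -0.1839 − 0.4374·(-0.1839 − 1.2000) / (0.4374 − (-12.0400))
   = -0.1839 − (-0.605318)/(12.477400) = -0.135387

-0.1354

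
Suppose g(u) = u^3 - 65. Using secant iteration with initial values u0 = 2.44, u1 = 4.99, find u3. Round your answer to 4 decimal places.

g(2.44) = -50.473216, g(4.99) = 59.251499
u2 = 4.990000 − 59.251499·(4.990000 − 2.440000) / (59.251499 − (-50.473216)) = 4.990000 − (151.091322)/(109.724715) = 3.612996
g(3.612996) = -17.836872
u3 = 3.612996 − (-17.836872)·(3.612996 − 4.990000) / (-17.836872 − 59.251499) = 3.612996 − (24.561436)/(-77.088371) = 3.931610

3.9316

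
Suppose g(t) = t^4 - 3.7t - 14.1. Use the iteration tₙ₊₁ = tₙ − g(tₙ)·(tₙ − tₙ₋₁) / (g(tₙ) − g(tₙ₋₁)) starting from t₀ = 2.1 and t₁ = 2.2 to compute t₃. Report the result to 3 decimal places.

2.169

g(2.1) = -2.42190, g(2.2) = 1.18560
t₂ = 2.20000 − 1.18560·(2.20000 − 2.10000) / (1.18560 − (-2.42190)) = 2.20000 − (0.11856)/(3.60750) = 2.16714
g(2.16714) = -0.06153
t₃ = 2.16714 − (-0.06153)·(2.16714 − 2.20000) / (-0.06153 − 1.18560) = 2.16714 − (0.00202)/(-1.24713) = 2.16876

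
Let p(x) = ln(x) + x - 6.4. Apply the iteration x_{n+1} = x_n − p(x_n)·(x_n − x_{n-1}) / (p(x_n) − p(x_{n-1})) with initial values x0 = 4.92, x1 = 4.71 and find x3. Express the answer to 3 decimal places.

4.826

p(4.92) = 0.11331, p(4.71) = -0.14031
x2 = 4.71000 − (-0.14031)·(4.71000 − 4.92000) / (-0.14031 − 0.11331) = 4.71000 − (0.02947)/(-0.25362) = 4.82618
p(4.82618) = 0.00023
x3 = 4.82618 − 0.00023·(4.82618 − 4.71000) / (0.00023 − (-0.14031)) = 4.82618 − (0.00003)/(0.14055) = 4.82599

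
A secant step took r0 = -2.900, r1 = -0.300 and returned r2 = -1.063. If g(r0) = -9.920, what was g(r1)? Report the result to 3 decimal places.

The secant line through (-2.900, -9.920) and (-0.300, g(r1)) crosses zero at r2 = -1.063.
So (-2.900, -9.920), (-0.300, g(r1)), (-1.063, 0) are collinear:
g(r1) = -9.920 · (-0.300 − (-1.063)) / (-2.900 − (-1.063)) = -9.920 · (0.76300)/(-1.83700) = 4.12028

4.120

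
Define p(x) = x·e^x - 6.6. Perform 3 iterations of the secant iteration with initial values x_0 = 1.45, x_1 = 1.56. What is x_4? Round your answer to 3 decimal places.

p(1.45) = -0.41848, p(1.56) = 0.82376
x_2 = 1.56000 − 0.82376·(1.56000 − 1.45000) / (0.82376 − (-0.41848)) = 1.56000 − (0.09061)/(1.24225) = 1.48706
p(1.48706) = -0.02118
x_3 = 1.48706 − (-0.02118)·(1.48706 − 1.56000) / (-0.02118 − 0.82376) = 1.48706 − (0.00155)/(-0.84494) = 1.48889
p(1.48889) = -0.00104
x_4 = 1.48889 − (-0.00104)·(1.48889 − 1.48706) / (-0.00104 − (-0.02118)) = 1.48889 − (0.00000)/(0.02015) = 1.48898

1.489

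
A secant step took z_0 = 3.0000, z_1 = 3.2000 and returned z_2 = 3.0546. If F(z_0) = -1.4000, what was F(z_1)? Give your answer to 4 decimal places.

3.7282

The secant line through (3.0000, -1.4000) and (3.2000, F(z_1)) crosses zero at z_2 = 3.0546.
So (3.0000, -1.4000), (3.2000, F(z_1)), (3.0546, 0) are collinear:
F(z_1) = -1.4000 · (3.2000 − 3.0546) / (3.0000 − 3.0546) = -1.4000 · (0.145400)/(-0.054600) = 3.728205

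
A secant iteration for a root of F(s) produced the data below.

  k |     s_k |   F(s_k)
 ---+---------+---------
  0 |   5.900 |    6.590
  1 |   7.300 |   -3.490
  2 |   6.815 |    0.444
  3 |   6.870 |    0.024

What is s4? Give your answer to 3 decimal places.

s4 = 6.870 − 0.024·(6.870 − 6.815) / (0.024 − 0.444)
   = 6.870 − (0.00132)/(-0.42000) = 6.87314

6.873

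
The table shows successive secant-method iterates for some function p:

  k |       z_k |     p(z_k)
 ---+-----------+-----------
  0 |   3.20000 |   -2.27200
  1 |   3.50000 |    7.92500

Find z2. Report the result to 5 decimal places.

z2 = 3.50000 − 7.92500·(3.50000 − 3.20000) / (7.92500 − (-2.27200))
   = 3.50000 − (2.3775000)/(10.1970000) = 3.2668432

3.26684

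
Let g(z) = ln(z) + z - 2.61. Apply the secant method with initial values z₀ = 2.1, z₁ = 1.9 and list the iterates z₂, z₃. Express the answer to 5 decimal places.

g(2.1) = 0.2319373, g(1.9) = -0.0681461
z₂ = 1.9000000 − (-0.0681461)·(1.9000000 − 2.1000000) / (-0.0681461 − 0.2319373) = 1.9000000 − (0.0136292)/(-0.3000835) = 1.9454181
g(1.9454181) = 0.0008950
z₃ = 1.9454181 − 0.0008950·(1.9454181 − 1.9000000) / (0.0008950 − (-0.0681461)) = 1.9454181 − (0.0000407)/(0.0690411) = 1.9448293

1.94542, 1.94483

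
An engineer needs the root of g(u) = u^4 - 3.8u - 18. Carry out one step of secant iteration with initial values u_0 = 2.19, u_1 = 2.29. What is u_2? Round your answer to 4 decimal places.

2.2706

g(2.19) = -3.319425, g(2.29) = 0.798585
u_2 = 2.290000 − 0.798585·(2.290000 − 2.190000) / (0.798585 − (-3.319425)) = 2.290000 − (0.079858)/(4.118010) = 2.270608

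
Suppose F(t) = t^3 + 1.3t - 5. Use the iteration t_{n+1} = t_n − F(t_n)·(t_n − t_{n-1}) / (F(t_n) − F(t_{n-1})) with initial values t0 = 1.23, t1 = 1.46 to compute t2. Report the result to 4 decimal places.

1.4585

F(1.23) = -1.540133, F(1.46) = 0.010136
t2 = 1.460000 − 0.010136·(1.460000 − 1.230000) / (0.010136 − (-1.540133)) = 1.460000 − (0.002331)/(1.550269) = 1.458496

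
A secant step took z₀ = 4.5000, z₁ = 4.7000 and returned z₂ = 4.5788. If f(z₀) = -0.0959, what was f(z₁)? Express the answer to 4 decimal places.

0.1475

The secant line through (4.5000, -0.0959) and (4.7000, f(z₁)) crosses zero at z₂ = 4.5788.
So (4.5000, -0.0959), (4.7000, f(z₁)), (4.5788, 0) are collinear:
f(z₁) = -0.0959 · (4.7000 − 4.5788) / (4.5000 − 4.5788) = -0.0959 · (0.121200)/(-0.078800) = 0.147501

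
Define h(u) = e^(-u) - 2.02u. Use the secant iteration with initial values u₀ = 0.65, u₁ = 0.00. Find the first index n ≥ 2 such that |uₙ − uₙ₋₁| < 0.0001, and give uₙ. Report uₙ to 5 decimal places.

n = 5, uₙ = 0.34915

h(0.65) = -0.7909542, h(0.00) = 1.0000000
u₂ = 0.0000000 − 1.0000000·(-0.6500000)/(1.7909542) = 0.3629350;  |Δ| = 0.3629350
h(0.3629350) = -0.0374971
u₃ = 0.3629350 − (-0.0374971)·(0.3629350)/(-1.0374971) = 0.3498179;  |Δ| = 0.0131172
h(0.3498179) = -0.0018156
u₄ = 0.3498179 − (-0.0018156)·(-0.0131172)/(0.0356815) = 0.3491504;  |Δ| = 0.0006675
h(0.3491504) = 0.0000032
u₅ = 0.3491504 − 0.0000032·(-0.0006675)/(0.0018189) = 0.3491516;  |Δ| = 0.0000012
|u₅ − u₄| = 0.0000012 < 0.0001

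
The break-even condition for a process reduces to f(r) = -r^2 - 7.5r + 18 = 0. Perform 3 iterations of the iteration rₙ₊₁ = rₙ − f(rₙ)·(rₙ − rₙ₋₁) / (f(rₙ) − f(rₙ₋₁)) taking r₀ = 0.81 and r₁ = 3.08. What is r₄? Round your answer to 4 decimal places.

f(0.81) = 11.268900, f(3.08) = -14.586400
r₂ = 3.080000 − (-14.586400)·(3.080000 − 0.810000) / (-14.586400 − 11.268900) = 3.080000 − (-33.111128)/(-25.855300) = 1.799368
f(1.799368) = 1.267016
r₃ = 1.799368 − 1.267016·(1.799368 − 3.080000) / (1.267016 − (-14.586400)) = 1.799368 − (-1.622582)/(15.853416) = 1.901717
f(1.901717) = 0.120596
r₄ = 1.901717 − 0.120596·(1.901717 − 1.799368) / (0.120596 − 1.267016) = 1.901717 − (0.012343)/(-1.146420) = 1.912483

1.9125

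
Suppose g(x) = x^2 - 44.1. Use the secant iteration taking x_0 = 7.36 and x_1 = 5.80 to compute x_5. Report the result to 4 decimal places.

6.6408

g(7.36) = 10.069600, g(5.80) = -10.460000
x_2 = 5.800000 − (-10.460000)·(5.800000 − 7.360000) / (-10.460000 − 10.069600) = 5.800000 − (16.317600)/(-20.529600) = 6.594833
g(6.594833) = -0.608180
x_3 = 6.594833 − (-0.608180)·(6.594833 − 5.800000) / (-0.608180 − (-10.460000)) = 6.594833 − (-0.483401)/(9.851820) = 6.643900
g(6.643900) = 0.041408
x_4 = 6.643900 − 0.041408·(6.643900 − 6.594833) / (0.041408 − (-0.608180)) = 6.643900 − (0.002032)/(0.649588) = 6.640772
g(6.640772) = -0.000144
x_5 = 6.640772 − (-0.000144)·(6.640772 − 6.643900) / (-0.000144 − 0.041408) = 6.640772 − (0.000000)/(-0.041552) = 6.640783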